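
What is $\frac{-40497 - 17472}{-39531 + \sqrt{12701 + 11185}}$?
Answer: $\frac{254619171}{173630675} + \frac{19323 \sqrt{2654}}{173630675} \approx 1.4722$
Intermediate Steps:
$\frac{-40497 - 17472}{-39531 + \sqrt{12701 + 11185}} = - \frac{57969}{-39531 + \sqrt{23886}} = - \frac{57969}{-39531 + 3 \sqrt{2654}}$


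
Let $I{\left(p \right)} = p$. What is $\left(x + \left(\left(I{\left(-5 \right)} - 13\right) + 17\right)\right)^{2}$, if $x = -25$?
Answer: $676$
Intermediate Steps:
$\left(x + \left(\left(I{\left(-5 \right)} - 13\right) + 17\right)\right)^{2} = \left(-25 + \left(\left(-5 - 13\right) + 17\right)\right)^{2} = \left(-25 + \left(-18 + 17\right)\right)^{2} = \left(-25 - 1\right)^{2} = \left(-26\right)^{2} = 676$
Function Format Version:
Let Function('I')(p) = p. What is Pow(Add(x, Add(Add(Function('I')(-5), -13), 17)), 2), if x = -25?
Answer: 676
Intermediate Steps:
Pow(Add(x, Add(Add(Function('I')(-5), -13), 17)), 2) = Pow(Add(-25, Add(Add(-5, -13), 17)), 2) = Pow(Add(-25, Add(-18, 17)), 2) = Pow(Add(-25, -1), 2) = Pow(-26, 2) = 676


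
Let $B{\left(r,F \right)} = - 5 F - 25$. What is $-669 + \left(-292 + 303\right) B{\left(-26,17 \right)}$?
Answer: $-1879$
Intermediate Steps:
$B{\left(r,F \right)} = -25 - 5 F$
$-669 + \left(-292 + 303\right) B{\left(-26,17 \right)} = -669 + \left(-292 + 303\right) \left(-25 - 85\right) = -669 + 11 \left(-25 - 85\right) = -669 + 11 \left(-110\right) = -669 - 1210 = -1879$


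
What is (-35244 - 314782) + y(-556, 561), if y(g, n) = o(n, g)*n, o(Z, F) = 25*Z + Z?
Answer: 7832720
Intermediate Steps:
o(Z, F) = 26*Z
y(g, n) = 26*n² (y(g, n) = (26*n)*n = 26*n²)
(-35244 - 314782) + y(-556, 561) = (-35244 - 314782) + 26*561² = -350026 + 26*314721 = -350026 + 8182746 = 7832720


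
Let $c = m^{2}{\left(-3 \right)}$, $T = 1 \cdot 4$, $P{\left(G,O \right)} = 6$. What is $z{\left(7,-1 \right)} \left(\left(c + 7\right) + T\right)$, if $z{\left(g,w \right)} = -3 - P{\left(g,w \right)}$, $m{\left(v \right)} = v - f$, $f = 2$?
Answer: $-324$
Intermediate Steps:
$m{\left(v \right)} = -2 + v$ ($m{\left(v \right)} = v - 2 = -2 + v$)
$z{\left(g,w \right)} = -9$ ($z{\left(g,w \right)} = -3 - 6 = -9$)
$T = 4$
$c = 25$ ($c = \left(-2 - 3\right)^{2} = \left(-5\right)^{2} = 25$)
$z{\left(7,-1 \right)} \left(\left(c + 7\right) + T\right) = - 9 \left(\left(25 + 7\right) + 4\right) = - 9 \left(32 + 4\right) = \left(-9\right) 36 = -324$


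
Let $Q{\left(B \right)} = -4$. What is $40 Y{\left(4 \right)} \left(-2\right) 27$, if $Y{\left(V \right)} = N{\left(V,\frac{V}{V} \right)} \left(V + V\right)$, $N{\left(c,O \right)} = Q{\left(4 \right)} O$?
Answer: $69120$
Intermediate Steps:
$N{\left(c,O \right)} = - 4 O$
$Y{\left(V \right)} = - 8 V$ ($Y{\left(V \right)} = - 4 \frac{V}{V} \left(V + V\right) = \left(-4\right) 1 \cdot 2 V = - 4 \cdot 2 V = - 8 V$)
$40 Y{\left(4 \right)} \left(-2\right) 27 = 40 \left(-8\right) 4 \left(-2\right) 27 = 40 \left(\left(-32\right) \left(-2\right)\right) 27 = 40 \cdot 64 \cdot 27 = 2560 \cdot 27 = 69120$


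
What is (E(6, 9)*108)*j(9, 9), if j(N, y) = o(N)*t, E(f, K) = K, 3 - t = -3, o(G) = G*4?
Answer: 209952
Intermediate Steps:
o(G) = 4*G
t = 6 (t = 3 - 1*(-3) = 3 + 3 = 6)
j(N, y) = 24*N (j(N, y) = (4*N)*6 = 24*N)
(E(6, 9)*108)*j(9, 9) = (9*108)*(24*9) = 972*216 = 209952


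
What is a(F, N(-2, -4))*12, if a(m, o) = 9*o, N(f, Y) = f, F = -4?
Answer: -216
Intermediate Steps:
a(F, N(-2, -4))*12 = (9*(-2))*12 = -18*12 = -216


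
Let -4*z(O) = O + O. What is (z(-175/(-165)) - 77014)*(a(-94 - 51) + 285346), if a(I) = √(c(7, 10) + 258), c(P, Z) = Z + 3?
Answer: -725201009407/33 - 5082959*√271/66 ≈ -2.1977e+10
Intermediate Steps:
z(O) = -O/2 (z(O) = -(O + O)/4 = -O/2)
c(P, Z) = 3 + Z
a(I) = √271 (a(I) = √((3 + 10) + 258) = √(13 + 258) = √271)
(z(-175/(-165)) - 77014)*(a(-94 - 51) + 285346) = (-(-175)/(2*(-165)) - 77014)*(√271 + 285346) = (-(-175)*(-1)/(2*165) - 77014)*(285346 + √271) = (-½*35/33 - 77014)*(285346 + √271) = (-35/66 - 77014)*(285346 + √271) = -5082959*(285346 + √271)/66 = -725201009407/33 - 5082959*√271/66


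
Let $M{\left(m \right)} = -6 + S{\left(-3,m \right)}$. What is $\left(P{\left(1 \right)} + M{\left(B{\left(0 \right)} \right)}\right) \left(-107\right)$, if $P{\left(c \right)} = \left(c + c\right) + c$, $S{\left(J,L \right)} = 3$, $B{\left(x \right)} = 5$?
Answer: $0$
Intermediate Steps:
$M{\left(m \right)} = -3$ ($M{\left(m \right)} = -6 + 3 = -3$)
$P{\left(c \right)} = 3 c$ ($P{\left(c \right)} = 2 c + c = 3 c$)
$\left(P{\left(1 \right)} + M{\left(B{\left(0 \right)} \right)}\right) \left(-107\right) = \left(3 \cdot 1 - 3\right) \left(-107\right) = \left(3 - 3\right) \left(-107\right) = 0 \left(-107\right) = 0$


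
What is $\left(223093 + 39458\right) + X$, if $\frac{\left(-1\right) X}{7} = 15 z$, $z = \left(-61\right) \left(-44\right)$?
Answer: $-19269$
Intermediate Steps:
$z = 2684$
$X = -281820$ ($X = - 7 \cdot 15 \cdot 2684 = \left(-7\right) 40260 = -281820$)
$\left(223093 + 39458\right) + X = \left(223093 + 39458\right) - 281820 = 262551 - 281820 = -19269$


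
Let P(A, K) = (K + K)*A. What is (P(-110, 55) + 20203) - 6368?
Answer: 1735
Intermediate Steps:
P(A, K) = 2*A*K (P(A, K) = (2*K)*A = 2*A*K)
(P(-110, 55) + 20203) - 6368 = (2*(-110)*55 + 20203) - 6368 = (-12100 + 20203) - 6368 = 8103 - 6368 = 1735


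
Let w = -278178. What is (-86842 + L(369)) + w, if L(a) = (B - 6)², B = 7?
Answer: -365019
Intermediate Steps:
L(a) = 1 (L(a) = (7 - 6)² = 1² = 1)
(-86842 + L(369)) + w = (-86842 + 1) - 278178 = -86841 - 278178 = -365019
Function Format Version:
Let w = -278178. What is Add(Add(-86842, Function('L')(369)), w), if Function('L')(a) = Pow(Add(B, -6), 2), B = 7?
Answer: -365019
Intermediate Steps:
Function('L')(a) = 1 (Function('L')(a) = Pow(Add(7, -6), 2) = Pow(1, 2) = 1)
Add(Add(-86842, Function('L')(369)), w) = Add(Add(-86842, 1), -278178) = Add(-86841, -278178) = -365019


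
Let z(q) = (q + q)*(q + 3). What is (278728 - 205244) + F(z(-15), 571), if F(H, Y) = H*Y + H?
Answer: 279404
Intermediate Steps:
z(q) = 2*q*(3 + q) (z(q) = (2*q)*(3 + q) = 2*q*(3 + q))
F(H, Y) = H + H*Y
(278728 - 205244) + F(z(-15), 571) = (278728 - 205244) + (2*(-15)*(3 - 15))*(1 + 571) = 73484 + (2*(-15)*(-12))*572 = 73484 + 360*572 = 73484 + 205920 = 279404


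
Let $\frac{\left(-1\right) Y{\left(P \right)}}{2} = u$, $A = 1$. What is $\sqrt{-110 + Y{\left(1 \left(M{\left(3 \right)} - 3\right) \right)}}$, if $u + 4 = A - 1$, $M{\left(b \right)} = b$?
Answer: $i \sqrt{102} \approx 10.1 i$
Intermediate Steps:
$u = -4$ ($u = -4 + \left(1 - 1\right) = -4 + 0 = -4$)
$Y{\left(P \right)} = 8$ ($Y{\left(P \right)} = \left(-2\right) \left(-4\right) = 8$)
$\sqrt{-110 + Y{\left(1 \left(M{\left(3 \right)} - 3\right) \right)}} = \sqrt{-110 + 8} = \sqrt{-102} = i \sqrt{102}$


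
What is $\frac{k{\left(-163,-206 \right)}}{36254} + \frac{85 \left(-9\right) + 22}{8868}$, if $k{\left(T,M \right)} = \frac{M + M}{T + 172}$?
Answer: $- \frac{41014019}{482250708} \approx -0.085047$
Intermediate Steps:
$k{\left(T,M \right)} = \frac{2 M}{172 + T}$
$\frac{k{\left(-163,-206 \right)}}{36254} + \frac{85 \left(-9\right) + 22}{8868} = \frac{2 \left(-206\right) \frac{1}{172 - 163}}{36254} + \frac{85 \left(-9\right) + 22}{8868} = 2 \left(-206\right) \frac{1}{9} \cdot \frac{1}{36254} + \left(-765 + 22\right) \frac{1}{8868} = 2 \left(-206\right) \frac{1}{9} \cdot \frac{1}{36254} - \frac{743}{8868} = \left(- \frac{412}{9}\right) \frac{1}{36254} - \frac{743}{8868} = - \frac{206}{163143} - \frac{743}{8868} = - \frac{41014019}{482250708}$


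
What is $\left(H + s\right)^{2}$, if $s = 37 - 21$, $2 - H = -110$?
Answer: $16384$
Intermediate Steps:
$H = 112$ ($H = 2 - -110 = 2 + 110 = 112$)
$s = 16$
$\left(H + s\right)^{2} = \left(112 + 16\right)^{2} = 128^{2} = 16384$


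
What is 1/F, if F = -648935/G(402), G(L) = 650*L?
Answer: -52260/129787 ≈ -0.40266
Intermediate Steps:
F = -129787/52260 (F = -648935/(650*402) = -648935/261300 = -648935*1/261300 = -129787/52260 ≈ -2.4835)
1/F = 1/(-129787/52260) = -52260/129787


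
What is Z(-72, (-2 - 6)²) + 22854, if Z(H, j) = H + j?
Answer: 22846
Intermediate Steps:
Z(-72, (-2 - 6)²) + 22854 = (-72 + (-2 - 6)²) + 22854 = (-72 + (-8)²) + 22854 = (-72 + 64) + 22854 = -8 + 22854 = 22846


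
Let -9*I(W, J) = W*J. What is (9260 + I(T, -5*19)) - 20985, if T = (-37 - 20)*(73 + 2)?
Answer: -56850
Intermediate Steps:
T = -4275 (T = -57*75 = -4275)
I(W, J) = -J*W/9 (I(W, J) = -W*J/9 = -J*W/9)
(9260 + I(T, -5*19)) - 20985 = (9260 - ⅑*(-5*19)*(-4275)) - 20985 = (9260 - ⅑*(-95)*(-4275)) - 20985 = (9260 - 45125) - 20985 = -35865 - 20985 = -56850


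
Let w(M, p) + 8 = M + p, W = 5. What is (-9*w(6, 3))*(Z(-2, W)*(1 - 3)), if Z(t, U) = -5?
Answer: -90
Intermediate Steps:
w(M, p) = -8 + M + p (w(M, p) = -8 + (M + p) = -8 + M + p)
(-9*w(6, 3))*(Z(-2, W)*(1 - 3)) = (-9*(-8 + 6 + 3))*(-5*(1 - 3)) = (-9*1)*(-5*(-2)) = -9*10 = -90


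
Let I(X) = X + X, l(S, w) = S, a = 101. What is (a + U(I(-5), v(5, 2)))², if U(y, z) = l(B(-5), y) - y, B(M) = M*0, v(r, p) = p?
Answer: 12321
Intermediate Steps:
B(M) = 0
I(X) = 2*X
U(y, z) = -y (U(y, z) = 0 - y = -y)
(a + U(I(-5), v(5, 2)))² = (101 - 2*(-5))² = (101 - 1*(-10))² = (101 + 10)² = 111² = 12321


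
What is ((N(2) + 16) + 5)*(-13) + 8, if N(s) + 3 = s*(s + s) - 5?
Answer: -265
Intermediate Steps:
N(s) = -8 + 2*s² (N(s) = -3 + (s*(s + s) - 5) = -3 + (s*(2*s) - 5) = -3 + (2*s² - 5) = -3 + (-5 + 2*s²) = -8 + 2*s²)
((N(2) + 16) + 5)*(-13) + 8 = (((-8 + 2*2²) + 16) + 5)*(-13) + 8 = (((-8 + 2*4) + 16) + 5)*(-13) + 8 = (((-8 + 8) + 16) + 5)*(-13) + 8 = ((0 + 16) + 5)*(-13) + 8 = (16 + 5)*(-13) + 8 = 21*(-13) + 8 = -273 + 8 = -265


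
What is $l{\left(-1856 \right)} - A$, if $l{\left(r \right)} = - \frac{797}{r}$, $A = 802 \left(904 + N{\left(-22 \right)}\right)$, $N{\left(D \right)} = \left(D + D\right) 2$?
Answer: $- \frac{1214624995}{1856} \approx -6.5443 \cdot 10^{5}$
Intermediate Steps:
$N{\left(D \right)} = 4 D$ ($N{\left(D \right)} = 2 D 2 = 4 D$)
$A = 654432$ ($A = 802 \left(904 + 4 \left(-22\right)\right) = 802 \left(904 - 88\right) = 802 \cdot 816 = 654432$)
$l{\left(-1856 \right)} - A = - \frac{797}{-1856} - 654432 = \left(-797\right) \left(- \frac{1}{1856}\right) - 654432 = \frac{797}{1856} - 654432 = - \frac{1214624995}{1856}$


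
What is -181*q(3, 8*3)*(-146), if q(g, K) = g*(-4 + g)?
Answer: -79278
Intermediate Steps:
-181*q(3, 8*3)*(-146) = -543*(-4 + 3)*(-146) = -543*(-1)*(-146) = -181*(-3)*(-146) = 543*(-146) = -79278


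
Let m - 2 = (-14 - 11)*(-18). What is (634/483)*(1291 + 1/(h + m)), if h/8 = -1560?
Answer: 1640807533/968254 ≈ 1694.6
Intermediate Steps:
h = -12480 (h = 8*(-1560) = -12480)
m = 452 (m = 2 + (-14 - 11)*(-18) = 2 - 25*(-18) = 2 + 450 = 452)
(634/483)*(1291 + 1/(h + m)) = (634/483)*(1291 + 1/(-12480 + 452)) = (634*(1/483))*(1291 + 1/(-12028)) = 634*(1291 - 1/12028)/483 = (634/483)*(15528147/12028) = 1640807533/968254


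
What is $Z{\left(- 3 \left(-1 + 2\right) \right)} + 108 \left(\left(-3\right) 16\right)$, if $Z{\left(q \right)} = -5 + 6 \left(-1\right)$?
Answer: $-5195$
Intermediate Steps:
$Z{\left(q \right)} = -11$ ($Z{\left(q \right)} = -5 - 6 = -11$)
$Z{\left(- 3 \left(-1 + 2\right) \right)} + 108 \left(\left(-3\right) 16\right) = -11 + 108 \left(\left(-3\right) 16\right) = -11 + 108 \left(-48\right) = -11 - 5184 = -5195$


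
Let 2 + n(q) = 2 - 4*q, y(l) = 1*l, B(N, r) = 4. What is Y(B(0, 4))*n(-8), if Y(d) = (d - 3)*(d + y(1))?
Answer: 160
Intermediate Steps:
y(l) = l
Y(d) = (1 + d)*(-3 + d) (Y(d) = (d - 3)*(d + 1) = (-3 + d)*(1 + d) = (1 + d)*(-3 + d))
n(q) = -4*q (n(q) = -2 + (2 - 4*q) = -4*q)
Y(B(0, 4))*n(-8) = (-3 + 4² - 2*4)*(-4*(-8)) = (-3 + 16 - 8)*32 = 5*32 = 160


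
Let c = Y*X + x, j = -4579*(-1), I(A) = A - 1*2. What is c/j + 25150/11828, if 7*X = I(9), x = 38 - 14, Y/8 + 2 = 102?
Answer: 62454061/27080206 ≈ 2.3063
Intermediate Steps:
Y = 800 (Y = -16 + 8*102 = -16 + 816 = 800)
I(A) = -2 + A (I(A) = A - 2 = -2 + A)
x = 24
j = 4579
X = 1 (X = (-2 + 9)/7 = (1/7)*7 = 1)
c = 824 (c = 800*1 + 24 = 800 + 24 = 824)
c/j + 25150/11828 = 824/4579 + 25150/11828 = 824*(1/4579) + 25150*(1/11828) = 824/4579 + 12575/5914 = 62454061/27080206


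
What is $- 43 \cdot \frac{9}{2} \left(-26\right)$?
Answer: $5031$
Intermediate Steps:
$- 43 \cdot \frac{9}{2} \left(-26\right) = - 43 \cdot 9 \cdot \frac{1}{2} \left(-26\right) = \left(-43\right) \frac{9}{2} \left(-26\right) = \left(- \frac{387}{2}\right) \left(-26\right) = 5031$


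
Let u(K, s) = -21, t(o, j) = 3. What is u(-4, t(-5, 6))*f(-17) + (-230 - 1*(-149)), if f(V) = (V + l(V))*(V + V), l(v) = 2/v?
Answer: -12303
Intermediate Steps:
f(V) = 2*V*(V + 2/V) (f(V) = (V + 2/V)*(V + V) = (V + 2/V)*(2*V) = 2*V*(V + 2/V))
u(-4, t(-5, 6))*f(-17) + (-230 - 1*(-149)) = -21*(4 + 2*(-17)²) + (-230 - 1*(-149)) = -21*(4 + 2*289) + (-230 + 149) = -21*(4 + 578) - 81 = -21*582 - 81 = -12222 - 81 = -12303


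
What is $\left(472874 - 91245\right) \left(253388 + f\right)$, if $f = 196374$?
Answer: $171642222298$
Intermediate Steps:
$\left(472874 - 91245\right) \left(253388 + f\right) = \left(472874 - 91245\right) \left(253388 + 196374\right) = 381629 \cdot 449762 = 171642222298$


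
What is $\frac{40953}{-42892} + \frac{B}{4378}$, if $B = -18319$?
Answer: $- \frac{482515391}{93890588} \approx -5.1391$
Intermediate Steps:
$\frac{40953}{-42892} + \frac{B}{4378} = \frac{40953}{-42892} - \frac{18319}{4378} = 40953 \left(- \frac{1}{42892}\right) - \frac{18319}{4378} = - \frac{40953}{42892} - \frac{18319}{4378} = - \frac{482515391}{93890588}$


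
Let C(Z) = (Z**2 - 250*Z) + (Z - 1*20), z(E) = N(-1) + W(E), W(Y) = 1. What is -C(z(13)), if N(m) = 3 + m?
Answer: 758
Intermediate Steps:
z(E) = 3 (z(E) = (3 - 1) + 1 = 2 + 1 = 3)
C(Z) = -20 + Z**2 - 249*Z (C(Z) = (Z**2 - 250*Z) + (Z - 20) = (Z**2 - 250*Z) + (-20 + Z) = -20 + Z**2 - 249*Z)
-C(z(13)) = -(-20 + 3**2 - 249*3) = -(-20 + 9 - 747) = -1*(-758) = 758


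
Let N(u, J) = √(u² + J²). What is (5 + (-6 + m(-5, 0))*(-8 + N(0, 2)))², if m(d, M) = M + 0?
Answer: 1681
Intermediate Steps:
m(d, M) = M
N(u, J) = √(J² + u²)
(5 + (-6 + m(-5, 0))*(-8 + N(0, 2)))² = (5 + (-6 + 0)*(-8 + √(2² + 0²)))² = (5 - 6*(-8 + √(4 + 0)))² = (5 - 6*(-8 + √4))² = (5 - 6*(-8 + 2))² = (5 - 6*(-6))² = (5 + 36)² = 41² = 1681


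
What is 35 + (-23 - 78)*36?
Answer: -3601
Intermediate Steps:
35 + (-23 - 78)*36 = 35 - 101*36 = 35 - 3636 = -3601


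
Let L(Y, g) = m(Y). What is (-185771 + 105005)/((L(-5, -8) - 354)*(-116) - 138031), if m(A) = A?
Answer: 26922/32129 ≈ 0.83793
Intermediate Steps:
L(Y, g) = Y
(-185771 + 105005)/((L(-5, -8) - 354)*(-116) - 138031) = (-185771 + 105005)/((-5 - 354)*(-116) - 138031) = -80766/(-359*(-116) - 138031) = -80766/(41644 - 138031) = -80766/(-96387) = -80766*(-1/96387) = 26922/32129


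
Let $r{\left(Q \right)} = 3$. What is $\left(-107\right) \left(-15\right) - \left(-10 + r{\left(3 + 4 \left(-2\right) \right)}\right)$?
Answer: $1612$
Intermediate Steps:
$\left(-107\right) \left(-15\right) - \left(-10 + r{\left(3 + 4 \left(-2\right) \right)}\right) = \left(-107\right) \left(-15\right) + \left(10 - 3\right) = 1605 + \left(10 - 3\right) = 1605 + 7 = 1612$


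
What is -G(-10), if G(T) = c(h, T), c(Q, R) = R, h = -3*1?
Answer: 10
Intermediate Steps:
h = -3
G(T) = T
-G(-10) = -1*(-10) = 10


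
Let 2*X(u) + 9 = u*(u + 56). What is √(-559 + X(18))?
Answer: √410/2 ≈ 10.124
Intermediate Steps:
X(u) = -9/2 + u*(56 + u)/2 (X(u) = -9/2 + (u*(u + 56))/2 = -9/2 + (u*(56 + u))/2 = -9/2 + u*(56 + u)/2)
√(-559 + X(18)) = √(-559 + (-9/2 + (½)*18² + 28*18)) = √(-559 + (-9/2 + (½)*324 + 504)) = √(-559 + (-9/2 + 162 + 504)) = √(-559 + 1323/2) = √(205/2) = √410/2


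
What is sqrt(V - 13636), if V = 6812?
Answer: 2*I*sqrt(1706) ≈ 82.608*I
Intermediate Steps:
sqrt(V - 13636) = sqrt(6812 - 13636) = sqrt(-6824) = 2*I*sqrt(1706)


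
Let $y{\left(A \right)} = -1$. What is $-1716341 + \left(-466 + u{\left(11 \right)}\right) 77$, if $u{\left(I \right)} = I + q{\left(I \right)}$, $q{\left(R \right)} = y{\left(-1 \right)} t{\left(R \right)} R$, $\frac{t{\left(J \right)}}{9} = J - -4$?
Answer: $-1865721$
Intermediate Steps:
$t{\left(J \right)} = 36 + 9 J$ ($t{\left(J \right)} = 9 \left(J - -4\right) = 9 \left(J + 4\right) = 9 \left(4 + J\right) = 36 + 9 J$)
$q{\left(R \right)} = R \left(-36 - 9 R\right)$ ($q{\left(R \right)} = - (36 + 9 R) R = \left(-36 - 9 R\right) R = R \left(-36 - 9 R\right)$)
$u{\left(I \right)} = I - 9 I \left(4 + I\right)$
$-1716341 + \left(-466 + u{\left(11 \right)}\right) 77 = -1716341 + \left(-466 + 11 \left(-35 - 99\right)\right) 77 = -1716341 + \left(-466 + 11 \left(-134\right)\right) 77 = -1716341 + \left(-466 - 1474\right) 77 = -1716341 - 149380 = -1865721$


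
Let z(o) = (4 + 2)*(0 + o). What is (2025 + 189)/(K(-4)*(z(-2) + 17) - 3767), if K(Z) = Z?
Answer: -2214/3787 ≈ -0.58463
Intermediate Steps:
z(o) = 6*o
(2025 + 189)/(K(-4)*(z(-2) + 17) - 3767) = (2025 + 189)/(-4*(6*(-2) + 17) - 3767) = 2214/(-4*(-12 + 17) - 3767) = 2214/(-4*5 - 3767) = 2214/(-20 - 3767) = 2214/(-3787) = 2214*(-1/3787) = -2214/3787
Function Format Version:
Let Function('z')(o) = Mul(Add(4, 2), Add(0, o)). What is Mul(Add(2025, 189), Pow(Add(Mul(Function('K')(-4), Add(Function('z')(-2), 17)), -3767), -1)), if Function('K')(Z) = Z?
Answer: Rational(-2214, 3787) ≈ -0.58463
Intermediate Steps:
Function('z')(o) = Mul(6, o)
Mul(Add(2025, 189), Pow(Add(Mul(Function('K')(-4), Add(Function('z')(-2), 17)), -3767), -1)) = Mul(Add(2025, 189), Pow(Add(Mul(-4, Add(Mul(6, -2), 17)), -3767), -1)) = Mul(2214, Pow(Add(Mul(-4, Add(-12, 17)), -3767), -1)) = Mul(2214, Pow(Add(Mul(-4, 5), -3767), -1)) = Mul(2214, Pow(Add(-20, -3767), -1)) = Mul(2214, Pow(-3787, -1)) = Mul(2214, Rational(-1, 3787)) = Rational(-2214, 3787)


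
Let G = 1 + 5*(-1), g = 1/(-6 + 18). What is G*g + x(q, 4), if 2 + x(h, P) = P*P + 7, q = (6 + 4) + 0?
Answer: 62/3 ≈ 20.667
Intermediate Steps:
q = 10 (q = 10 + 0 = 10)
x(h, P) = 5 + P² (x(h, P) = -2 + (P*P + 7) = -2 + (P² + 7) = -2 + (7 + P²) = 5 + P²)
g = 1/12 ≈ 0.083333
G = -4 (G = 1 - 5 = -4)
G*g + x(q, 4) = -4*1/12 + (5 + 4²) = -⅓ + (5 + 16) = -⅓ + 21 = 62/3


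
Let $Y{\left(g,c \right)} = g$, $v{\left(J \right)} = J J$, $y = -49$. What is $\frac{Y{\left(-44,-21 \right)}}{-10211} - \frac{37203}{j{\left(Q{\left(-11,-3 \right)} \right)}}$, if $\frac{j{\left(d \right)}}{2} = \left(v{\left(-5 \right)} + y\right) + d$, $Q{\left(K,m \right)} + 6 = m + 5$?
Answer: $\frac{379882297}{571816} \approx 664.34$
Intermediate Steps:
$v{\left(J \right)} = J^{2}$
$Q{\left(K,m \right)} = -1 + m$ ($Q{\left(K,m \right)} = -6 + \left(m + 5\right) = -6 + \left(5 + m\right) = -1 + m$)
$j{\left(d \right)} = -48 + 2 d$ ($j{\left(d \right)} = 2 \left(\left(\left(-5\right)^{2} - 49\right) + d\right) = 2 \left(\left(25 - 49\right) + d\right) = 2 \left(-24 + d\right) = -48 + 2 d$)
$\frac{Y{\left(-44,-21 \right)}}{-10211} - \frac{37203}{j{\left(Q{\left(-11,-3 \right)} \right)}} = - \frac{44}{-10211} - \frac{37203}{-48 + 2 \left(-1 - 3\right)} = \left(-44\right) \left(- \frac{1}{10211}\right) - \frac{37203}{-48 + 2 \left(-4\right)} = \frac{44}{10211} - \frac{37203}{-48 - 8} = \frac{44}{10211} - \frac{37203}{-56} = \frac{44}{10211} - - \frac{37203}{56} = \frac{44}{10211} + \frac{37203}{56} = \frac{379882297}{571816}$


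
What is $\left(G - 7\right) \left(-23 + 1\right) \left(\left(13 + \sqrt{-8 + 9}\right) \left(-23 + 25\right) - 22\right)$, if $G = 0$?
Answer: $924$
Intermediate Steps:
$\left(G - 7\right) \left(-23 + 1\right) \left(\left(13 + \sqrt{-8 + 9}\right) \left(-23 + 25\right) - 22\right) = \left(0 - 7\right) \left(-23 + 1\right) \left(\left(13 + \sqrt{-8 + 9}\right) \left(-23 + 25\right) - 22\right) = \left(-7\right) \left(-22\right) \left(\left(13 + \sqrt{1}\right) 2 - 22\right) = 154 \left(\left(13 + 1\right) 2 - 22\right) = 154 \left(14 \cdot 2 - 22\right) = 154 \left(28 - 22\right) = 154 \cdot 6 = 924$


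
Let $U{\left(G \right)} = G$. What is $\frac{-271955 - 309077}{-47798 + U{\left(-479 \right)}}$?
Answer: $\frac{581032}{48277} \approx 12.035$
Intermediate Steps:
$\frac{-271955 - 309077}{-47798 + U{\left(-479 \right)}} = \frac{-271955 - 309077}{-47798 - 479} = - \frac{581032}{-48277} = \left(-581032\right) \left(- \frac{1}{48277}\right) = \frac{581032}{48277}$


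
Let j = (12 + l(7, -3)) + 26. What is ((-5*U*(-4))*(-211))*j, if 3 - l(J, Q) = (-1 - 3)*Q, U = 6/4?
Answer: -183570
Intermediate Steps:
U = 3/2 (U = 6*(¼) = 3/2 ≈ 1.5000)
l(J, Q) = 3 + 4*Q (l(J, Q) = 3 - (-1 - 3)*Q = 3 - (-4)*Q = 3 + 4*Q)
j = 29 (j = (12 + (3 + 4*(-3))) + 26 = (12 + (3 - 12)) + 26 = (12 - 9) + 26 = 3 + 26 = 29)
((-5*U*(-4))*(-211))*j = ((-5*3/2*(-4))*(-211))*29 = (-15/2*(-4)*(-211))*29 = (30*(-211))*29 = -6330*29 = -183570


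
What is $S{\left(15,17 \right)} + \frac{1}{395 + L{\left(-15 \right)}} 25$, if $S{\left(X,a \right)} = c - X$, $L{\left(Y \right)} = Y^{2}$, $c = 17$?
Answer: $\frac{253}{124} \approx 2.0403$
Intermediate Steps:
$S{\left(X,a \right)} = 17 - X$
$S{\left(15,17 \right)} + \frac{1}{395 + L{\left(-15 \right)}} 25 = \left(17 - 15\right) + \frac{1}{395 + \left(-15\right)^{2}} \cdot 25 = \left(17 - 15\right) + \frac{1}{395 + 225} \cdot 25 = 2 + \frac{1}{620} \cdot 25 = 2 + \frac{5}{124} = \frac{253}{124}$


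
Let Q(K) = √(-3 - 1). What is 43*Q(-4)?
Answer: 86*I ≈ 86.0*I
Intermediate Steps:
Q(K) = 2*I (Q(K) = √(-4) = 2*I)
43*Q(-4) = 43*(2*I) = 86*I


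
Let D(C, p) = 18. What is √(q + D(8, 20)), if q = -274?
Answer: 16*I ≈ 16.0*I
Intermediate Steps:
√(q + D(8, 20)) = √(-274 + 18) = √(-256) = 16*I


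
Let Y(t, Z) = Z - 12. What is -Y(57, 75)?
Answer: -63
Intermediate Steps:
Y(t, Z) = -12 + Z
-Y(57, 75) = -(-12 + 75) = -1*63 = -63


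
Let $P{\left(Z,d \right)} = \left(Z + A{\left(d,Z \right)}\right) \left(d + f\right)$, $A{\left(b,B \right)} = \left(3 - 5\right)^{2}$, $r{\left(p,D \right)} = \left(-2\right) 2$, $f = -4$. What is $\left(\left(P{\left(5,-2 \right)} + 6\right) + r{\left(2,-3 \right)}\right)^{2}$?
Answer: $2704$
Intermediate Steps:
$r{\left(p,D \right)} = -4$
$A{\left(b,B \right)} = 4$ ($A{\left(b,B \right)} = \left(-2\right)^{2} = 4$)
$P{\left(Z,d \right)} = \left(-4 + d\right) \left(4 + Z\right)$ ($P{\left(Z,d \right)} = \left(Z + 4\right) \left(d - 4\right) = \left(4 + Z\right) \left(-4 + d\right) = \left(-4 + d\right) \left(4 + Z\right)$)
$\left(\left(P{\left(5,-2 \right)} + 6\right) + r{\left(2,-3 \right)}\right)^{2} = \left(\left(\left(-16 - 20 + 4 \left(-2\right) + 5 \left(-2\right)\right) + 6\right) - 4\right)^{2} = \left(\left(\left(-16 - 20 - 8 - 10\right) + 6\right) - 4\right)^{2} = \left(\left(-54 + 6\right) - 4\right)^{2} = \left(-48 - 4\right)^{2} = \left(-52\right)^{2} = 2704$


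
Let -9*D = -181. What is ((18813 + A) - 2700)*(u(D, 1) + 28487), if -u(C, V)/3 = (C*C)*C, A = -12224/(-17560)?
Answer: 7021565646760/106677 ≈ 6.5821e+7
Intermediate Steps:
D = 181/9 (D = -1/9*(-181) = 181/9 ≈ 20.111)
A = 1528/2195 (A = -12224*(-1/17560) = 1528/2195 ≈ 0.69613)
u(C, V) = -3*C**3 (u(C, V) = -3*C*C*C = -3*C**2*C = -3*C**3)
((18813 + A) - 2700)*(u(D, 1) + 28487) = ((18813 + 1528/2195) - 2700)*(-3*(181/9)**3 + 28487) = (41296063/2195 - 2700)*(-3*5929741/729 + 28487) = 35369563*(-5929741/243 + 28487)/2195 = (35369563/2195)*(992600/243) = 7021565646760/106677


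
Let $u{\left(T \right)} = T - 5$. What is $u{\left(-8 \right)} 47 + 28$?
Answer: $-583$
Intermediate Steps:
$u{\left(T \right)} = -5 + T$
$u{\left(-8 \right)} 47 + 28 = \left(-5 - 8\right) 47 + 28 = \left(-13\right) 47 + 28 = -611 + 28 = -583$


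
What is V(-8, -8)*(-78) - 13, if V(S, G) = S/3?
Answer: 195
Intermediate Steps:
V(S, G) = S/3 (V(S, G) = S*(⅓) = S/3)
V(-8, -8)*(-78) - 13 = ((⅓)*(-8))*(-78) - 13 = -8/3*(-78) - 13 = 208 - 13 = 195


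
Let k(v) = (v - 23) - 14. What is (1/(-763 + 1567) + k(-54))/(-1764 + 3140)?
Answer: -73163/1106304 ≈ -0.066133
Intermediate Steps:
k(v) = -37 + v (k(v) = (-23 + v) - 14 = -37 + v)
(1/(-763 + 1567) + k(-54))/(-1764 + 3140) = (1/(-763 + 1567) + (-37 - 54))/(-1764 + 3140) = (1/804 - 91)/1376 = (1/804 - 91)*(1/1376) = -73163/804*1/1376 = -73163/1106304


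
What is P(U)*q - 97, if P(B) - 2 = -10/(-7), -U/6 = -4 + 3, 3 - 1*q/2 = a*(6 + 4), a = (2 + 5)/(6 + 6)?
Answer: -815/7 ≈ -116.43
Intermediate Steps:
a = 7/12 ≈ 0.58333
q = -17/3 (q = 6 - 7*(6 + 4)/6 = 6 - 7*10/6 = 6 - 2*35/6 = 6 - 35/3 = -17/3 ≈ -5.6667)
U = 6 (U = -6*(-4 + 3) = -6*(-1) = 6)
P(B) = 24/7 (P(B) = 2 - 10/(-7) = 2 - 10*(-1/7) = 2 + 10/7 = 24/7)
P(U)*q - 97 = (24/7)*(-17/3) - 97 = -136/7 - 97 = -815/7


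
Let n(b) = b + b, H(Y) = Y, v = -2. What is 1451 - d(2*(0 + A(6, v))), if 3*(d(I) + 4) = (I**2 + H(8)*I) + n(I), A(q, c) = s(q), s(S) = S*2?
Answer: 1183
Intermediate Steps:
s(S) = 2*S
n(b) = 2*b
A(q, c) = 2*q
d(I) = -4 + I**2/3 + 10*I/3 (d(I) = -4 + ((I**2 + 8*I) + 2*I)/3 = -4 + (I**2 + 10*I)/3 = -4 + (I**2/3 + 10*I/3) = -4 + I**2/3 + 10*I/3)
1451 - d(2*(0 + A(6, v))) = 1451 - (-4 + (2*(0 + 2*6))**2/3 + 10*(2*(0 + 2*6))/3) = 1451 - (-4 + (2*(0 + 12))**2/3 + 10*(2*(0 + 12))/3) = 1451 - (-4 + (2*12)**2/3 + 10*(2*12)/3) = 1451 - (-4 + (1/3)*24**2 + (10/3)*24) = 1451 - (-4 + (1/3)*576 + 80) = 1451 - (-4 + 192 + 80) = 1451 - 1*268 = 1451 - 268 = 1183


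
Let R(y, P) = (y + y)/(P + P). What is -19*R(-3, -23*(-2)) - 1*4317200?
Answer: -198591143/46 ≈ -4.3172e+6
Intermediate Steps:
R(y, P) = y/P (R(y, P) = (2*y)/((2*P)) = (2*y)*(1/(2*P)) = y/P)
-19*R(-3, -23*(-2)) - 1*4317200 = -(-57)/((-23*(-2))) - 1*4317200 = -(-57)/46 - 4317200 = -19*(-3/46) - 4317200 = 57/46 - 4317200 = -198591143/46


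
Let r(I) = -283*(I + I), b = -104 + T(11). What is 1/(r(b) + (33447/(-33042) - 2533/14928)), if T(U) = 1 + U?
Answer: 82208496/4280663638345 ≈ 1.9205e-5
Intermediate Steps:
b = -92 (b = -104 + (1 + 11) = -104 + 12 = -92)
r(I) = -566*I
1/(r(b) + (33447/(-33042) - 2533/14928)) = 1/(-566*(-92) + (33447/(-33042) - 2533/14928)) = 1/(52072 + (33447*(-1/33042) - 2533*1/14928)) = 1/(52072 + (-11149/11014 - 2533/14928)) = 1/(52072 - 97165367/82208496) = 1/(4280663638345/82208496) = 82208496/4280663638345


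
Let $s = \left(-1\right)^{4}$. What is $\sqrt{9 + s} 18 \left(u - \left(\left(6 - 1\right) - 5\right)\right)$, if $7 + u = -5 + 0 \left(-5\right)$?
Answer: $- 216 \sqrt{10} \approx -683.05$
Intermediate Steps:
$s = 1$
$u = -12$ ($u = -7 + \left(-5 + 0 \left(-5\right)\right) = -7 + \left(-5 + 0\right) = -7 - 5 = -12$)
$\sqrt{9 + s} 18 \left(u - \left(\left(6 - 1\right) - 5\right)\right) = \sqrt{9 + 1} \cdot 18 \left(-12 - \left(\left(6 - 1\right) - 5\right)\right) = \sqrt{10} \cdot 18 \left(-12 - \left(5 - 5\right)\right) = 18 \sqrt{10} \left(-12 - 0\right) = 18 \sqrt{10} \left(-12 + 0\right) = 18 \sqrt{10} \left(-12\right) = - 216 \sqrt{10}$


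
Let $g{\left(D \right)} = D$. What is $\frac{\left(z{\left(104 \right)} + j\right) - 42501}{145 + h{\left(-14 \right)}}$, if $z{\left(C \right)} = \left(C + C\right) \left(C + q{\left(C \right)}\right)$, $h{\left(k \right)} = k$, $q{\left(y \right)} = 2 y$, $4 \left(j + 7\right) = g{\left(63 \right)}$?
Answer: $\frac{89615}{524} \approx 171.02$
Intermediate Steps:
$j = \frac{35}{4}$ ($j = -7 + \frac{1}{4} \cdot 63 = -7 + \frac{63}{4} = \frac{35}{4} \approx 8.75$)
$z{\left(C \right)} = 6 C^{2}$ ($z{\left(C \right)} = \left(C + C\right) \left(C + 2 C\right) = 2 C 3 C = 6 C^{2}$)
$\frac{\left(z{\left(104 \right)} + j\right) - 42501}{145 + h{\left(-14 \right)}} = \frac{\left(6 \cdot 104^{2} + \frac{35}{4}\right) - 42501}{145 - 14} = \frac{\left(6 \cdot 10816 + \frac{35}{4}\right) - 42501}{131} = \left(\left(64896 + \frac{35}{4}\right) - 42501\right) \frac{1}{131} = \left(\frac{259619}{4} - 42501\right) \frac{1}{131} = \frac{89615}{4} \cdot \frac{1}{131} = \frac{89615}{524}$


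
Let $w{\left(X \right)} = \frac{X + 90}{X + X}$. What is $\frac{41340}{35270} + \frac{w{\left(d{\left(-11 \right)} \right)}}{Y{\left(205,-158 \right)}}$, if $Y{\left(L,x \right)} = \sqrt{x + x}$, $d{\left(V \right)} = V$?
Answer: $\frac{4134}{3527} + \frac{i \sqrt{79}}{44} \approx 1.1721 + 0.202 i$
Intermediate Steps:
$w{\left(X \right)} = \frac{90 + X}{2 X}$
$Y{\left(L,x \right)} = \sqrt{2} \sqrt{x}$ ($Y{\left(L,x \right)} = \sqrt{2 x} = \sqrt{2} \sqrt{x}$)
$\frac{41340}{35270} + \frac{w{\left(d{\left(-11 \right)} \right)}}{Y{\left(205,-158 \right)}} = \frac{41340}{35270} + \frac{\frac{1}{2} \frac{1}{-11} \left(90 - 11\right)}{\sqrt{2} \sqrt{-158}} = 41340 \cdot \frac{1}{35270} + \frac{\frac{1}{2} \left(- \frac{1}{11}\right) 79}{\sqrt{2} i \sqrt{158}} = \frac{4134}{3527} - \frac{79}{22 \cdot 2 i \sqrt{79}} = \frac{4134}{3527} - \frac{79 \left(- \frac{i \sqrt{79}}{158}\right)}{22} = \frac{4134}{3527} + \frac{i \sqrt{79}}{44}$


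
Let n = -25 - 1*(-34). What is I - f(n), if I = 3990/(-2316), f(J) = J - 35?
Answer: 9371/386 ≈ 24.277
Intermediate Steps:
n = 9 (n = -25 + 34 = 9)
f(J) = -35 + J
I = -665/386 (I = 3990*(-1/2316) = -665/386 ≈ -1.7228)
I - f(n) = -665/386 - (-35 + 9) = -665/386 - 1*(-26) = -665/386 + 26 = 9371/386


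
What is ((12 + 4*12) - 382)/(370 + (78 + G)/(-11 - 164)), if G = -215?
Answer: -56350/64887 ≈ -0.86843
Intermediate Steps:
((12 + 4*12) - 382)/(370 + (78 + G)/(-11 - 164)) = ((12 + 4*12) - 382)/(370 + (78 - 215)/(-11 - 164)) = ((12 + 48) - 382)/(370 - 137/(-175)) = (60 - 382)/(370 - 137*(-1/175)) = -322/(370 + 137/175) = -322/64887/175 = -322*175/64887 = -56350/64887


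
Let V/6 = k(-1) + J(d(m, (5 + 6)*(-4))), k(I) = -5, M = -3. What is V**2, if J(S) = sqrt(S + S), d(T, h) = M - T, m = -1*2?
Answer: 828 - 360*I*sqrt(2) ≈ 828.0 - 509.12*I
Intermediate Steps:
m = -2
d(T, h) = -3 - T
J(S) = sqrt(2)*sqrt(S) (J(S) = sqrt(2*S) = sqrt(2)*sqrt(S))
V = -30 + 6*I*sqrt(2) (V = 6*(-5 + sqrt(2)*sqrt(-3 - 1*(-2))) = 6*(-5 + sqrt(2)*sqrt(-3 + 2)) = 6*(-5 + sqrt(2)*sqrt(-1)) = 6*(-5 + sqrt(2)*I) = 6*(-5 + I*sqrt(2)) = -30 + 6*I*sqrt(2) ≈ -30.0 + 8.4853*I)
V**2 = (-30 + 6*I*sqrt(2))**2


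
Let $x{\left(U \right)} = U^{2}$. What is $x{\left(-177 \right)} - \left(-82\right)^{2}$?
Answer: $24605$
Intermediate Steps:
$x{\left(-177 \right)} - \left(-82\right)^{2} = \left(-177\right)^{2} - \left(-82\right)^{2} = 31329 - 6724 = 24605$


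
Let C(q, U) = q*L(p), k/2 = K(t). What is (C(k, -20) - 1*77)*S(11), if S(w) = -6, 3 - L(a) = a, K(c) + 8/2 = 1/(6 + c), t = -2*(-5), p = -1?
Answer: 651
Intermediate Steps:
t = 10
K(c) = -4 + 1/(6 + c)
L(a) = 3 - a
k = -63/8 (k = 2*((-23 - 4*10)/(6 + 10)) = 2*((-23 - 40)/16) = 2*((1/16)*(-63)) = 2*(-63/16) = -63/8 ≈ -7.8750)
C(q, U) = 4*q (C(q, U) = q*(3 - 1*(-1)) = q*(3 + 1) = q*4 = 4*q)
(C(k, -20) - 1*77)*S(11) = (4*(-63/8) - 1*77)*(-6) = (-63/2 - 77)*(-6) = -217/2*(-6) = 651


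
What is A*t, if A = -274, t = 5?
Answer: -1370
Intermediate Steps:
A*t = -274*5 = -1370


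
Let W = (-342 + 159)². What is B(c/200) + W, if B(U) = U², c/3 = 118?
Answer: 334921329/10000 ≈ 33492.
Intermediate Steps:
c = 354 (c = 3*118 = 354)
W = 33489 (W = (-183)² = 33489)
B(c/200) + W = (354/200)² + 33489 = (354*(1/200))² + 33489 = (177/100)² + 33489 = 31329/10000 + 33489 = 334921329/10000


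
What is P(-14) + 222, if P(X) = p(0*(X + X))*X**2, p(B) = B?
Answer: 222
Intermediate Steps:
P(X) = 0 (P(X) = (0*(X + X))*X**2 = (0*(2*X))*X**2 = 0*X**2 = 0)
P(-14) + 222 = 0 + 222 = 222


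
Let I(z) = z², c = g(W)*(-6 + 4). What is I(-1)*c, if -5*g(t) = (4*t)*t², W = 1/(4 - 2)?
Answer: ⅕ ≈ 0.20000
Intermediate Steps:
W = ½ (W = 1/2 = ½ ≈ 0.50000)
g(t) = -4*t³/5 (g(t) = -4*t*t²/5 = -4*t³/5)
c = ⅕ (c = (-4*(½)³/5)*(-6 + 4) = -⅘*⅛*(-2) = -⅒*(-2) = ⅕ ≈ 0.20000)
I(-1)*c = (-1)²*(⅕) = 1*(⅕) = ⅕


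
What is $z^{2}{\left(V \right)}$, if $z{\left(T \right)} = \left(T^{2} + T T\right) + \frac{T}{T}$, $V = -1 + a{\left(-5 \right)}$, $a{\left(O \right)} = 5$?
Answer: $1089$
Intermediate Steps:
$V = 4$ ($V = -1 + 5 = 4$)
$z{\left(T \right)} = 1 + 2 T^{2}$ ($z{\left(T \right)} = \left(T^{2} + T^{2}\right) + 1 = 2 T^{2} + 1 = 1 + 2 T^{2}$)
$z^{2}{\left(V \right)} = \left(1 + 2 \cdot 4^{2}\right)^{2} = \left(1 + 2 \cdot 16\right)^{2} = \left(1 + 32\right)^{2} = 33^{2} = 1089$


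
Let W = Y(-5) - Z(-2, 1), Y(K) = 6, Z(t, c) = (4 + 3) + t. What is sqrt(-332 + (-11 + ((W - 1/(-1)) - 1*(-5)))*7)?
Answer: 6*I*sqrt(10) ≈ 18.974*I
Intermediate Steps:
Z(t, c) = 7 + t
W = 1 (W = 6 - (7 - 2) = 6 - 1*5 = 6 - 5 = 1)
sqrt(-332 + (-11 + ((W - 1/(-1)) - 1*(-5)))*7) = sqrt(-332 + (-11 + ((1 - 1/(-1)) - 1*(-5)))*7) = sqrt(-332 + (-11 + ((1 - 1*(-1)) + 5))*7) = sqrt(-332 + (-11 + ((1 + 1) + 5))*7) = sqrt(-332 + (-11 + (2 + 5))*7) = sqrt(-332 + (-11 + 7)*7) = sqrt(-332 - 4*7) = sqrt(-332 - 28) = sqrt(-360) = 6*I*sqrt(10)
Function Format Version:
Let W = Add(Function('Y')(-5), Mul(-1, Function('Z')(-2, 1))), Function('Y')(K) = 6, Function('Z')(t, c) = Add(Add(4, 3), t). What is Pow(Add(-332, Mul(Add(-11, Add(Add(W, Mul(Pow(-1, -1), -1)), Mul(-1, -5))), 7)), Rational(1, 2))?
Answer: Mul(6, I, Pow(10, Rational(1, 2))) ≈ Mul(18.974, I)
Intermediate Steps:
Function('Z')(t, c) = Add(7, t)
W = 1 (W = Add(6, Mul(-1, Add(7, -2))) = Add(6, Mul(-1, 5)) = Add(6, -5) = 1)
Pow(Add(-332, Mul(Add(-11, Add(Add(W, Mul(Pow(-1, -1), -1)), Mul(-1, -5))), 7)), Rational(1, 2)) = Pow(Add(-332, Mul(Add(-11, Add(Add(1, Mul(Pow(-1, -1), -1)), Mul(-1, -5))), 7)), Rational(1, 2)) = Pow(Add(-332, Mul(Add(-11, Add(Add(1, Mul(-1, -1)), 5)), 7)), Rational(1, 2)) = Pow(Add(-332, Mul(Add(-11, Add(Add(1, 1), 5)), 7)), Rational(1, 2)) = Pow(Add(-332, Mul(Add(-11, Add(2, 5)), 7)), Rational(1, 2)) = Pow(Add(-332, Mul(Add(-11, 7), 7)), Rational(1, 2)) = Pow(Add(-332, Mul(-4, 7)), Rational(1, 2)) = Pow(Add(-332, -28), Rational(1, 2)) = Pow(-360, Rational(1, 2)) = Mul(6, I, Pow(10, Rational(1, 2)))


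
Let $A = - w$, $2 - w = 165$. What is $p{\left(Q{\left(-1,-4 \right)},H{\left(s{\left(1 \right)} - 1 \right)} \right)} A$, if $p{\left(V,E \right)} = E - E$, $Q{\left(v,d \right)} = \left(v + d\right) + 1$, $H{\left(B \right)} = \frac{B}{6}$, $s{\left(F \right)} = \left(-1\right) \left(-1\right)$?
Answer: $0$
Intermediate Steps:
$s{\left(F \right)} = 1$
$H{\left(B \right)} = \frac{B}{6}$ ($H{\left(B \right)} = B \frac{1}{6} = \frac{B}{6}$)
$w = -163$ ($w = 2 - 165 = -163$)
$Q{\left(v,d \right)} = 1 + d + v$ ($Q{\left(v,d \right)} = \left(d + v\right) + 1 = 1 + d + v$)
$p{\left(V,E \right)} = 0$
$A = 163$ ($A = \left(-1\right) \left(-163\right) = 163$)
$p{\left(Q{\left(-1,-4 \right)},H{\left(s{\left(1 \right)} - 1 \right)} \right)} A = 0 \cdot 163 = 0$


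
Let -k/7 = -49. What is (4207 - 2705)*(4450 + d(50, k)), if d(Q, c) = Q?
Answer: 6759000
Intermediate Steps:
k = 343 (k = -7*(-49) = 343)
(4207 - 2705)*(4450 + d(50, k)) = (4207 - 2705)*(4450 + 50) = 1502*4500 = 6759000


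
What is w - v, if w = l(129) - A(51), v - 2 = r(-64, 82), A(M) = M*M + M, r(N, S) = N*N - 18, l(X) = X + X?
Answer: -6474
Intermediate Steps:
l(X) = 2*X
r(N, S) = -18 + N**2 (r(N, S) = N**2 - 18 = -18 + N**2)
A(M) = M + M**2 (A(M) = M**2 + M = M + M**2)
v = 4080 (v = 2 + (-18 + (-64)**2) = 2 + (-18 + 4096) = 2 + 4078 = 4080)
w = -2394 (w = 2*129 - 51*(1 + 51) = 258 - 51*52 = 258 - 1*2652 = 258 - 2652 = -2394)
w - v = -2394 - 1*4080 = -2394 - 4080 = -6474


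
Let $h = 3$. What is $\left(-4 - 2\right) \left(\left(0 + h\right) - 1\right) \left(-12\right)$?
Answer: $144$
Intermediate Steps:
$\left(-4 - 2\right) \left(\left(0 + h\right) - 1\right) \left(-12\right) = \left(-4 - 2\right) \left(\left(0 + 3\right) - 1\right) \left(-12\right) = \left(-4 - 2\right) \left(3 - 1\right) \left(-12\right) = \left(-6\right) 2 \left(-12\right) = \left(-12\right) \left(-12\right) = 144$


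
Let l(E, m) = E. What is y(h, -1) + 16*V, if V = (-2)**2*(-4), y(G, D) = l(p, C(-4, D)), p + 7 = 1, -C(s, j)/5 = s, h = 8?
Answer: -262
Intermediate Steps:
C(s, j) = -5*s
p = -6 (p = -7 + 1 = -6)
y(G, D) = -6
V = -16 (V = 4*(-4) = -16)
y(h, -1) + 16*V = -6 + 16*(-16) = -6 - 256 = -262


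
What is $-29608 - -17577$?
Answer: $-12031$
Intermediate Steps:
$-29608 - -17577 = -29608 + 17577 = -12031$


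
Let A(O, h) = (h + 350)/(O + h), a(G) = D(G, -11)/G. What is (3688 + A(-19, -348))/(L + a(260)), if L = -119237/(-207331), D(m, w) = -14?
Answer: 36480764386820/5156163931 ≈ 7075.2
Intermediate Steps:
L = 119237/207331 (L = -119237*(-1/207331) = 119237/207331 ≈ 0.57510)
a(G) = -14/G
A(O, h) = (350 + h)/(O + h)
(3688 + A(-19, -348))/(L + a(260)) = (3688 + (350 - 348)/(-19 - 348))/(119237/207331 - 14/260) = (3688 + 2/(-367))/(119237/207331 - 14*1/260) = (3688 - 1/367*2)/(119237/207331 - 7/130) = (3688 - 2/367)/(14049493/26953030) = (1353494/367)*(26953030/14049493) = 36480764386820/5156163931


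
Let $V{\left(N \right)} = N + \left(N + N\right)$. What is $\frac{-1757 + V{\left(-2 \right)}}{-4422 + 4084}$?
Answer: $\frac{1763}{338} \approx 5.216$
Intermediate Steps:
$V{\left(N \right)} = 3 N$ ($V{\left(N \right)} = N + 2 N = 3 N$)
$\frac{-1757 + V{\left(-2 \right)}}{-4422 + 4084} = \frac{-1757 + 3 \left(-2\right)}{-4422 + 4084} = \frac{-1757 - 6}{-338} = \left(-1763\right) \left(- \frac{1}{338}\right) = \frac{1763}{338}$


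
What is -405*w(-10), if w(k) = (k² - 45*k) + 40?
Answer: -238950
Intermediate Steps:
w(k) = 40 + k² - 45*k
-405*w(-10) = -405*(40 + (-10)² - 45*(-10)) = -405*(40 + 100 + 450) = -405*590 = -238950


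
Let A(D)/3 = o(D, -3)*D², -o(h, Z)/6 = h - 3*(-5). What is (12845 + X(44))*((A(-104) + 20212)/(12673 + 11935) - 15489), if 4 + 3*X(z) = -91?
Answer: -437021798935/2307 ≈ -1.8943e+8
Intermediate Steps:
X(z) = -95/3 (X(z) = -4/3 + (⅓)*(-91) = -4/3 - 91/3 = -95/3)
o(h, Z) = -90 - 6*h (o(h, Z) = -6*(h - 3*(-5)) = -6*(h + 15) = -6*(15 + h) = -90 - 6*h)
A(D) = 3*D²*(-90 - 6*D) (A(D) = 3*((-90 - 6*D)*D²) = 3*(D²*(-90 - 6*D)) = 3*D²*(-90 - 6*D))
(12845 + X(44))*((A(-104) + 20212)/(12673 + 11935) - 15489) = (12845 - 95/3)*((18*(-104)²*(-15 - 1*(-104)) + 20212)/(12673 + 11935) - 15489) = 38440*((18*10816*(-15 + 104) + 20212)/24608 - 15489)/3 = 38440*((18*10816*89 + 20212)*(1/24608) - 15489)/3 = 38440*((17327232 + 20212)*(1/24608) - 15489)/3 = 38440*(17347444*(1/24608) - 15489)/3 = 38440*(4336861/6152 - 15489)/3 = (38440/3)*(-90951467/6152) = -437021798935/2307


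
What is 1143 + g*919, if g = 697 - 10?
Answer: 632496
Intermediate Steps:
g = 687
1143 + g*919 = 1143 + 687*919 = 1143 + 631353 = 632496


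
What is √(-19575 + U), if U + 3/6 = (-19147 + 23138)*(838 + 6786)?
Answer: √121631234/2 ≈ 5514.3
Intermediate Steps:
U = 60854767/2 (U = -½ + (-19147 + 23138)*(838 + 6786) = -½ + 3991*7624 = -½ + 30427384 = 60854767/2 ≈ 3.0427e+7)
√(-19575 + U) = √(-19575 + 60854767/2) = √(60815617/2) = √121631234/2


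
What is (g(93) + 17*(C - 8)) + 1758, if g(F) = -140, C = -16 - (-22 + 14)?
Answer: 1346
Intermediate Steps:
C = -8 (C = -16 - 1*(-8) = -16 + 8 = -8)
(g(93) + 17*(C - 8)) + 1758 = (-140 + 17*(-8 - 8)) + 1758 = (-140 + 17*(-16)) + 1758 = (-140 - 272) + 1758 = -412 + 1758 = 1346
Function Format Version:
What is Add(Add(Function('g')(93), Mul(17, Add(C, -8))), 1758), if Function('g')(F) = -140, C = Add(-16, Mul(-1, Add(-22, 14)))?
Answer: 1346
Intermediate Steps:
C = -8 (C = Add(-16, Mul(-1, -8)) = Add(-16, 8) = -8)
Add(Add(Function('g')(93), Mul(17, Add(C, -8))), 1758) = Add(Add(-140, Mul(17, Add(-8, -8))), 1758) = Add(Add(-140, Mul(17, -16)), 1758) = Add(Add(-140, -272), 1758) = Add(-412, 1758) = 1346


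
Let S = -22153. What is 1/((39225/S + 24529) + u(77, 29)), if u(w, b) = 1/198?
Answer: 4386294/107583661129 ≈ 4.0771e-5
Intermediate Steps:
u(w, b) = 1/198
1/((39225/S + 24529) + u(77, 29)) = 1/((39225/(-22153) + 24529) + 1/198) = 1/((39225*(-1/22153) + 24529) + 1/198) = 1/((-39225/22153 + 24529) + 1/198) = 1/(543351712/22153 + 1/198) = 1/(107583661129/4386294) = 4386294/107583661129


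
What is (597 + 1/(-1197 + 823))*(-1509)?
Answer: -336924993/374 ≈ -9.0087e+5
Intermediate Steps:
(597 + 1/(-1197 + 823))*(-1509) = (597 + 1/(-374))*(-1509) = (597 - 1/374)*(-1509) = (223277/374)*(-1509) = -336924993/374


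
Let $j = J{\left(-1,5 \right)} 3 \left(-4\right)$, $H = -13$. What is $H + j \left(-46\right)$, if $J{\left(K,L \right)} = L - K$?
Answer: $3299$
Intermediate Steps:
$j = -72$ ($j = \left(5 - -1\right) 3 \left(-4\right) = \left(5 + 1\right) 3 \left(-4\right) = 6 \cdot 3 \left(-4\right) = 18 \left(-4\right) = -72$)
$H + j \left(-46\right) = -13 - -3312 = -13 + 3312 = 3299$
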